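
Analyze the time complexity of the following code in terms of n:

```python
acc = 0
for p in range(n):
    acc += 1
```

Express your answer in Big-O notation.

Each loop level contributes: n. Multiplying the contributions gives O(n).

Answer: O(n)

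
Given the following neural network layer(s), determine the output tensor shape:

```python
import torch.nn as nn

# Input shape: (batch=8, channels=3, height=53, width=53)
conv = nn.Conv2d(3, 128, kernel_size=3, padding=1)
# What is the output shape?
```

Input: (8, 3, 53, 53) -> Output: (8, 128, 53, 53)

Answer: (8, 128, 53, 53)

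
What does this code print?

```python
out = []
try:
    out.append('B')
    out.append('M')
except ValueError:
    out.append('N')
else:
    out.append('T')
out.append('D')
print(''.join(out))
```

Execution trace: 'B' (try body) → 'M' (try body, no exception) → 'T' (else) → 'D' (after the try/except). Output: BMTD

Answer: BMTD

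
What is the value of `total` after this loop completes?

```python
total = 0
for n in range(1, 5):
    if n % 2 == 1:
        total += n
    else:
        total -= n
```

Add odd, subtract even
`total` takes the values: 0 → 1 → -1 → 2 → -2

Answer: -2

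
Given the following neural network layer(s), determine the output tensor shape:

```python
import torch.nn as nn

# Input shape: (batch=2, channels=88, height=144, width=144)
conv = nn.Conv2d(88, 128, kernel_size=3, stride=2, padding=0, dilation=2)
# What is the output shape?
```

Input: (2, 88, 144, 144) -> Output: (2, 128, 70, 70)

Answer: (2, 128, 70, 70)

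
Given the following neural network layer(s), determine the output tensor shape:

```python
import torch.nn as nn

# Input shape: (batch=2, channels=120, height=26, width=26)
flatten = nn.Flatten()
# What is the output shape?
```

Input: (2, 120, 26, 26) -> Output: (2, 81120)

Answer: (2, 81120)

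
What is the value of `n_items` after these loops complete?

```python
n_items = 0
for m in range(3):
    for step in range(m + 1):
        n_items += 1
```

Triangle: 1 + 2 + ... + 3
`n_items` takes the values: 0 → 1 → 2 → 3 → 4 → 5 → 6

Answer: 6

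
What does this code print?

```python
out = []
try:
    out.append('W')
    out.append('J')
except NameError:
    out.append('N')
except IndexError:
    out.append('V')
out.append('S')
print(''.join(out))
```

Execution trace: 'W' (try body) → 'J' (try body, no exception) → 'S' (after the try/except). Output: WJS

Answer: WJS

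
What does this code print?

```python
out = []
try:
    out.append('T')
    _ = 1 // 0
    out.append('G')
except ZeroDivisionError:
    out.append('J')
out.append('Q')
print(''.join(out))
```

Execution trace: 'T' (try body) → 'J' (except ZeroDivisionError) → 'Q' (after the try/except). Output: TJQ

Answer: TJQ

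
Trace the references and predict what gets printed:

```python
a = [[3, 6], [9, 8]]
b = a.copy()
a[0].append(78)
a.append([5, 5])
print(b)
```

Key concept: shallow copy with nested lists.
Step by step:
`a = [[3, 6], [9, 8]]` → a = [[3, 6], [9, 8]]
`b = a.copy()` → b = [[3, 6], [9, 8]]
`a[0].append(78)` → a = [[3, 6, 78], [9, 8]]; b = [[3, 6, 78], [9, 8]]
`a.append([5, 5])` → a = [[3, 6, 78], [9, 8], [5, 5]]
`print(b)` → prints [[3, 6, 78], [9, 8]]

Answer: [[3, 6, 78], [9, 8]]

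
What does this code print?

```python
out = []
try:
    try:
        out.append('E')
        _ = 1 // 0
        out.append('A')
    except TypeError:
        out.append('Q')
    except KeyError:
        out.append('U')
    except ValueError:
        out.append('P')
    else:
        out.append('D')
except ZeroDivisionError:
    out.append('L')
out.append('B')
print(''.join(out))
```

Execution trace: 'E' (inner try body) → 'L' (outer except ZeroDivisionError) → 'B' (after the try/except). Output: ELB

Answer: ELB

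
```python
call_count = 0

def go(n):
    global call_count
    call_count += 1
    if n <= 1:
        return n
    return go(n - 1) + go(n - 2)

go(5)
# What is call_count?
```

Calls(n) = 1 + Calls(n-1) + Calls(n-2); Calls(0)=Calls(1)=1. For n=5 this gives 15.

Answer: 15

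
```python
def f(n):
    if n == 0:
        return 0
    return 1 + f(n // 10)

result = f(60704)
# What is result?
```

Count of digits of 60704: 5

Answer: 5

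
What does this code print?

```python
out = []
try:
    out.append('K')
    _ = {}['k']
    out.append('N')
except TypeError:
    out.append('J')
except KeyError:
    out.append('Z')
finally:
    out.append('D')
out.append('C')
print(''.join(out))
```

Execution trace: 'K' (try body) → 'Z' (except KeyError) → 'D' (finally) → 'C' (after the try/except). Output: KZDC

Answer: KZDC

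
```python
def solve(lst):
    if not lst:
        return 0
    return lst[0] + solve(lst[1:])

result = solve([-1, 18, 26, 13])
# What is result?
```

(-1) + 18 + 26 + 13 + 0 = 56

Answer: 56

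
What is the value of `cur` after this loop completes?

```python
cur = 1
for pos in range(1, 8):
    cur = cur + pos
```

Start at 1, add 1 through 7
`cur` takes the values: 1 → 2 → 4 → 7 → 11 → 16 → 22 → 29

Answer: 29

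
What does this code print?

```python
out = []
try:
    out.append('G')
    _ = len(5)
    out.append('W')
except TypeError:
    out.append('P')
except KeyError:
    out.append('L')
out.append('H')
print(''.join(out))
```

Execution trace: 'G' (try body) → 'P' (except TypeError) → 'H' (after the try/except). Output: GPH

Answer: GPH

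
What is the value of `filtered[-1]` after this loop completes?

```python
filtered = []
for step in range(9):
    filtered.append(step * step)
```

Last element of squares 0 to 8
`filtered` takes the values: [] → [0] → [0, 1] → [0, 1, 4] → [0, 1, 4, 9] → [0, 1, 4, 9, 16] → [0, 1, 4, 9, 16, 25] → [0, 1, 4, 9, 16, 25, 36] → [0, 1, 4, 9, 16, 25, 36, 49] → [0, 1, 4, 9, 16, 25, 36, 49, 64]
So `filtered[-1]` = 64

Answer: 64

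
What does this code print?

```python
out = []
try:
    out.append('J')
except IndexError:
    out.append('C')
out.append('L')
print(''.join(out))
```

Execution trace: 'J' (try body, no exception) → 'L' (after the try/except). Output: JL

Answer: JL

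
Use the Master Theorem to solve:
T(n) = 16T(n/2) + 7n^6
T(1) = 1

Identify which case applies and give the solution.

a=16, b=2, f(n)=7n^6. log_2(16) = 4. Since c=6 > 4 and the regularity condition holds (16(n/2)^6 = (16/2^6)n^6 with 16/2^6 < 1), Case 3 applies: T(n) = Θ(f(n)) = O(n^6).

Answer: O(n^6) - Case 3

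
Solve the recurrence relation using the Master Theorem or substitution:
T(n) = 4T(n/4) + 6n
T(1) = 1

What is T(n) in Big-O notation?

By Master Theorem: a=4, b=4, f(n)=6n. Since log_4(4) = 1 and f(n) = Θ(n^1), Case 2 applies. T(n) = O(n log n).

Answer: O(n log n)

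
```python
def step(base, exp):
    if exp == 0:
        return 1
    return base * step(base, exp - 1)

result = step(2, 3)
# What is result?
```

step(2, 3) = 2 * 2 * 2 = 8

Answer: 8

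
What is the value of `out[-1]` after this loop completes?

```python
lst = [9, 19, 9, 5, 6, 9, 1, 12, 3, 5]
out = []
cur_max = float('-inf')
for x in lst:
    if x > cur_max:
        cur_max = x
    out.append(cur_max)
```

Running max ends at 19
`out` takes the values: [] → [9] → [9, 19] → [9, 19, 19] → [9, 19, 19, 19] → [9, 19, 19, 19, 19] → [9, 19, 19, 19, 19, 19] → [9, 19, 19, 19, 19, 19, 19] → [9, 19, 19, 19, 19, 19, 19, 19] → [9, 19, 19, 19, 19, 19, 19, 19, 19] → [9, 19, 19, 19, 19, 19, 19, 19, 19, 19]
So `out[-1]` = 19

Answer: 19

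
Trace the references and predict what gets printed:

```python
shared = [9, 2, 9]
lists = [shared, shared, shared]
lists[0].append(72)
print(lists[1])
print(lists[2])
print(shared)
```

Key concept: list of same reference.
Step by step:
`shared = [9, 2, 9]` → shared = [9, 2, 9]
`lists = [shared, shared, shared]` → lists = [[9, 2, 9], [9, 2, 9], [9, 2, 9]]
`lists[0].append(72)` → shared = [9, 2, 9, 72]; lists = [[9, 2, 9, 72], [9, 2, 9, 72], [9, 2, 9, 72]]
`print(lists[1])` → prints [9, 2, 9, 72]
`print(lists[2])` → prints [9, 2, 9, 72]
`print(shared)` → prints [9, 2, 9, 72]

Answer:
[9, 2, 9, 72]
[9, 2, 9, 72]
[9, 2, 9, 72]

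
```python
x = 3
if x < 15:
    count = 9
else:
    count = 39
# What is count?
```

Trace:
`x = 3` → x = 3
`if x < 15: ...` → x < 15 is True → count = 9
So count = 9

Answer: 9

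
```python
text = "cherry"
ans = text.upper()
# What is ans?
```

Trace:
`text = "cherry"` → text = 'cherry'
`ans = text.upper()` → ans = 'CHERRY'
So ans = 'CHERRY'

Answer: 'CHERRY'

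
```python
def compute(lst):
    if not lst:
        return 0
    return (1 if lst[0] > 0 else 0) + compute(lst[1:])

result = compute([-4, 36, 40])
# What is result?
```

Count of positive elements in [-4, 36, 40] = 2

Answer: 2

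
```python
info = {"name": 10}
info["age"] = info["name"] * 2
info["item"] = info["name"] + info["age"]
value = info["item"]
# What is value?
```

Trace:
`info = {"name": 10}` → info = {'name': 10}
`info["age"] = info["name"] * 2` → info = {'name': 10, 'age': 20}
`info["item"] = info["name"] + info["age"]` → info = {'name': 10, 'age': 20, 'item': 30}
`value = info["item"]` → value = 30
So value = 30

Answer: 30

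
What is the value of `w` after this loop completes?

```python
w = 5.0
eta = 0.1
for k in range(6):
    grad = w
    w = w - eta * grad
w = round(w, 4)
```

Gradient descent: w = 5.0 * (1 - 0.1)^6
`w` takes the values: 5.0 → 4.5 → 4.05 → 3.645 → 3.2805 → 2.95245 → 2.657205 → 2.6572

Answer: 2.6572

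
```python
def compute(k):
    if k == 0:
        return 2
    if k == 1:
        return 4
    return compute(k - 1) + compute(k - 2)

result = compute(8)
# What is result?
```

Build up from base cases: compute(0)=2, compute(1)=4, compute(2)=6, compute(3)=10, compute(4)=16, compute(5)=26, compute(6)=42, ..., compute(8)=110

Answer: 110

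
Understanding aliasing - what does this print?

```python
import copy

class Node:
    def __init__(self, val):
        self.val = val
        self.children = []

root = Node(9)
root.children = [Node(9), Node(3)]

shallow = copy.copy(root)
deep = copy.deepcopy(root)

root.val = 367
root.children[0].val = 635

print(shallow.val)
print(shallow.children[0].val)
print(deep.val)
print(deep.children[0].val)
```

Key concept: deep copy with custom objects.
Step by step:
`root = Node(9)` → root = Node(val=9, children=[])
`root.children = [Node(9), Node(3)]` → root = Node(val=9, children=[Node(val=9, children=[]), Node(val=3, children=[])])
`shallow = copy.copy(root)` → shallow = Node(val=9, children=[Node(val=9, children=[]), Node(val=3, children=[])])
`deep = copy.deepcopy(root)` → deep = Node(val=9, children=[Node(val=9, children=[]), Node(val=3, children=[])])
`root.val = 367` → root = Node(val=367, children=[Node(val=9, children=[]), Node(val=3, children=[])])
`root.children[0].val = 635` → root = Node(val=367, children=[Node(val=635, children=[]), Node(val=3, children=[])]); shallow = Node(val=9, children=[Node(val=635, children=[]), Node(val=3, children=[])])
`print(shallow.val)` → prints 9
`print(shallow.children[0].val)` → prints 635
`print(deep.val)` → prints 9
`print(deep.children[0].val)` → prints 9

Answer:
9
635
9
9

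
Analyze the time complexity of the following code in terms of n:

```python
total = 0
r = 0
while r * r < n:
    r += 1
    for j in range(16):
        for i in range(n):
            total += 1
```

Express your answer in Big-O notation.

Each loop level contributes: √n × 1 × n. Multiplying the contributions gives O(n√n).

Answer: O(n√n)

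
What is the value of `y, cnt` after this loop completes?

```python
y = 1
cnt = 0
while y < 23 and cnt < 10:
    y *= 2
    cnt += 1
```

Double until >= 23 or 10 iterations
`y, cnt` takes the values: (1, 0) → (2, 0) → (2, 1) → (4, 1) → (4, 2) → (8, 2) → (8, 3) → (16, 3) → (16, 4) → (32, 4) → (32, 5)

Answer: 32, 5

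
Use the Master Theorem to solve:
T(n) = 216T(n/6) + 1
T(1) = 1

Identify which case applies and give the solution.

a=216, b=6, f(n)=1. log_6(216) = 3. Since c=0 < 3, Case 1 applies: T(n) = Θ(n^log_b(a)) = O(n^3).

Answer: O(n^3) - Case 1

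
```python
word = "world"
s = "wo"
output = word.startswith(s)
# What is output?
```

Trace:
`word = "world"` → word = 'world'
`s = "wo"` → s = 'wo'
`output = word.startswith(s)` → output = True
So output = True

Answer: True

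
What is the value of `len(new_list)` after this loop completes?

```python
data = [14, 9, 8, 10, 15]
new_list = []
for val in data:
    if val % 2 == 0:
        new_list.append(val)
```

Count even numbers in [14, 9, 8, 10, 15]
`new_list` takes the values: [] → [14] → [14, 8] → [14, 8, 10]
So `len(new_list)` = 3

Answer: 3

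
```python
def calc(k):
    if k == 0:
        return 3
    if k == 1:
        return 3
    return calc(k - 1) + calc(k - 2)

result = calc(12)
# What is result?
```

Build up from base cases: calc(0)=3, calc(1)=3, calc(2)=6, calc(3)=9, calc(4)=15, calc(5)=24, calc(6)=39, ..., calc(12)=699

Answer: 699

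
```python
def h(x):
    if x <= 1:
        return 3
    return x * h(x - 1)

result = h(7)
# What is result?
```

h(7) = 7 * 6 * 5 * 4 * 3 * 2 * 3 = 15120

Answer: 15120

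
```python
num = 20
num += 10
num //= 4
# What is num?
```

Trace:
`num = 20` → num = 20
`num += 10` → num = 30
`num //= 4` → num = 7
So num = 7

Answer: 7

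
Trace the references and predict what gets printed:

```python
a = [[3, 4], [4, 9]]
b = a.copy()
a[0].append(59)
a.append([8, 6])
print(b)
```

Key concept: shallow copy with nested lists.
Step by step:
`a = [[3, 4], [4, 9]]` → a = [[3, 4], [4, 9]]
`b = a.copy()` → b = [[3, 4], [4, 9]]
`a[0].append(59)` → a = [[3, 4, 59], [4, 9]]; b = [[3, 4, 59], [4, 9]]
`a.append([8, 6])` → a = [[3, 4, 59], [4, 9], [8, 6]]
`print(b)` → prints [[3, 4, 59], [4, 9]]

Answer: [[3, 4, 59], [4, 9]]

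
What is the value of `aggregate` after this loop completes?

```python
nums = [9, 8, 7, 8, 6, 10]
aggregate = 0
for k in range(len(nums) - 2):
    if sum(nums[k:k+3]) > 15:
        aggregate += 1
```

Count windows with sum > 15
`aggregate` takes the values: 0 → 1 → 2 → 3 → 4

Answer: 4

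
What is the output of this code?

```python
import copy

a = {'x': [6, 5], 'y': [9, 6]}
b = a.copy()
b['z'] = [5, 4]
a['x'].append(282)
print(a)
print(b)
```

Key concept: shallow copy of dict with mutable values.
Step by step:
`a = {'x': [6, 5], 'y': [9, 6]}` → a = {'x': [6, 5], 'y': [9, 6]}
`b = a.copy()` → b = {'x': [6, 5], 'y': [9, 6]}
`b['z'] = [5, 4]` → b = {'x': [6, 5], 'y': [9, 6], 'z': [5, 4]}
`a['x'].append(282)` → a = {'x': [6, 5, 282], 'y': [9, 6]}; b = {'x': [6, 5, 282], 'y': [9, 6], 'z': [5, 4]}
`print(a)` → prints {'x': [6, 5, 282], 'y': [9, 6]}
`print(b)` → prints {'x': [6, 5, 282], 'y': [9, 6], 'z': [5, 4]}

Answer:
{'x': [6, 5, 282], 'y': [9, 6]}
{'x': [6, 5, 282], 'y': [9, 6], 'z': [5, 4]}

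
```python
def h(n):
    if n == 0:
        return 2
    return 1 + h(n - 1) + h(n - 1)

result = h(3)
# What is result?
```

h(n) = 1 + 2·h(n-1), h(0)=2. Closed form: (2+1)·2^3 - 1 = 23.

Answer: 23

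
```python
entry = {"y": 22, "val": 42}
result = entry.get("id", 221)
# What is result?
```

Trace:
`entry = {"y": 22, "val": 42}` → entry = {'y': 22, 'val': 42}
`result = entry.get("id", 221)` → result = 221
So result = 221

Answer: 221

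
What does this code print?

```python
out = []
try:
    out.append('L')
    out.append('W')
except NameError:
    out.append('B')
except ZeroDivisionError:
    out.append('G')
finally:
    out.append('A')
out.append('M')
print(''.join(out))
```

Execution trace: 'L' (try body) → 'W' (try body, no exception) → 'A' (finally) → 'M' (after the try/except). Output: LWAM

Answer: LWAM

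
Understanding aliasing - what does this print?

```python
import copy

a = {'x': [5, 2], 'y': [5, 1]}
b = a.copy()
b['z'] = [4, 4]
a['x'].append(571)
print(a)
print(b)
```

Key concept: shallow copy of dict with mutable values.
Step by step:
`a = {'x': [5, 2], 'y': [5, 1]}` → a = {'x': [5, 2], 'y': [5, 1]}
`b = a.copy()` → b = {'x': [5, 2], 'y': [5, 1]}
`b['z'] = [4, 4]` → b = {'x': [5, 2], 'y': [5, 1], 'z': [4, 4]}
`a['x'].append(571)` → a = {'x': [5, 2, 571], 'y': [5, 1]}; b = {'x': [5, 2, 571], 'y': [5, 1], 'z': [4, 4]}
`print(a)` → prints {'x': [5, 2, 571], 'y': [5, 1]}
`print(b)` → prints {'x': [5, 2, 571], 'y': [5, 1], 'z': [4, 4]}

Answer:
{'x': [5, 2, 571], 'y': [5, 1]}
{'x': [5, 2, 571], 'y': [5, 1], 'z': [4, 4]}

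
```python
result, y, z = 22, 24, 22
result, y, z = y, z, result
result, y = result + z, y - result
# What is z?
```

Trace:
`result, y, z = 22, 24, 22` → result = 22; y = 24; z = 22
`result, y, z = y, z, result` → result = 24; y = 22; z = 22
`result, y = result + z, y - result` → result = 46; y = -2
So z = 22

Answer: 22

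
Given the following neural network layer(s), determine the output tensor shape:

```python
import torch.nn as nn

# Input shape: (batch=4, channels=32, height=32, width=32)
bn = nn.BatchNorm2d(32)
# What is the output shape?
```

Input: (4, 32, 32, 32) -> Output: (4, 32, 32, 32)

Answer: (4, 32, 32, 32)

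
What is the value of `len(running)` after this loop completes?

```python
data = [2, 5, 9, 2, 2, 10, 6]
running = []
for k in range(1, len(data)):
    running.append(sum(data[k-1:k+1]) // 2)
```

Number of 2-element averages
`running` takes the values: [] → [3] → [3, 7] → [3, 7, 5] → [3, 7, 5, 2] → [3, 7, 5, 2, 6] → [3, 7, 5, 2, 6, 8]
So `len(running)` = 6

Answer: 6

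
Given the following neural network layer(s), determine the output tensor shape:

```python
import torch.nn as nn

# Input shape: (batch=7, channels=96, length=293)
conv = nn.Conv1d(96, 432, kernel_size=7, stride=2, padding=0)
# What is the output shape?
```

Input: (7, 96, 293) -> Output: (7, 432, 144)

Answer: (7, 432, 144)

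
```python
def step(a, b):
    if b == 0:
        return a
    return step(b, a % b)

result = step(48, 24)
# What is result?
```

step(48, 24) -> step(24, 0) -> 24

Answer: 24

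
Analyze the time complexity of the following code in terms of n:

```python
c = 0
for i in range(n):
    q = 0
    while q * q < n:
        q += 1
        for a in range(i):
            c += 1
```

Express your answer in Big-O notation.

Each loop level contributes: n × √n × n. Multiplying the contributions gives O(n^2√n).

Answer: O(n^2√n)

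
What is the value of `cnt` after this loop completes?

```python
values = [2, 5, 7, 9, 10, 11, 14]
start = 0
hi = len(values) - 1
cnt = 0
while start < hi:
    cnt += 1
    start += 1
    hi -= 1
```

Iterations until pointers meet (list length 7)
`cnt` takes the values: 0 → 1 → 2 → 3

Answer: 3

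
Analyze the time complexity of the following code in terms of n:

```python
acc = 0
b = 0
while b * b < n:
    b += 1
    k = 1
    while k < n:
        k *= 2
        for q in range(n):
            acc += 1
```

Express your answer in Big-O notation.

Each loop level contributes: √n × log n × n. Multiplying the contributions gives O(n√n log n).

Answer: O(n√n log n)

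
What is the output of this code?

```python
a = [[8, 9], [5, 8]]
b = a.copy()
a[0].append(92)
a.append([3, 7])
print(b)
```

Key concept: shallow copy with nested lists.
Step by step:
`a = [[8, 9], [5, 8]]` → a = [[8, 9], [5, 8]]
`b = a.copy()` → b = [[8, 9], [5, 8]]
`a[0].append(92)` → a = [[8, 9, 92], [5, 8]]; b = [[8, 9, 92], [5, 8]]
`a.append([3, 7])` → a = [[8, 9, 92], [5, 8], [3, 7]]
`print(b)` → prints [[8, 9, 92], [5, 8]]

Answer: [[8, 9, 92], [5, 8]]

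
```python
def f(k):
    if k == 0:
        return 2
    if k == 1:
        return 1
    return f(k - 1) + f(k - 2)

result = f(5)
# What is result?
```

Build up from base cases: f(0)=2, f(1)=1, f(2)=3, f(3)=4, f(4)=7, f(5)=11

Answer: 11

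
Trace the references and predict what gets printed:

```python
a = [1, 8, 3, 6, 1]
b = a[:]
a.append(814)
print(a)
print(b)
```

Key concept: slice [:] creates copy.
Step by step:
`a = [1, 8, 3, 6, 1]` → a = [1, 8, 3, 6, 1]
`b = a[:]` → b = [1, 8, 3, 6, 1]
`a.append(814)` → a = [1, 8, 3, 6, 1, 814]
`print(a)` → prints [1, 8, 3, 6, 1, 814]
`print(b)` → prints [1, 8, 3, 6, 1]

Answer:
[1, 8, 3, 6, 1, 814]
[1, 8, 3, 6, 1]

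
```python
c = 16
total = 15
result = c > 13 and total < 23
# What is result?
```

Trace:
`c = 16` → c = 16
`total = 15` → total = 15
`result = c > 13 and total < 23` → result = True
So result = True

Answer: True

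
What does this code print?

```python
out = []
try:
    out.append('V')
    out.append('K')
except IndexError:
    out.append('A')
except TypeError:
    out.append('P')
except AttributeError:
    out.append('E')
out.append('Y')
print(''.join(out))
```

Execution trace: 'V' (try body) → 'K' (try body, no exception) → 'Y' (after the try/except). Output: VKY

Answer: VKY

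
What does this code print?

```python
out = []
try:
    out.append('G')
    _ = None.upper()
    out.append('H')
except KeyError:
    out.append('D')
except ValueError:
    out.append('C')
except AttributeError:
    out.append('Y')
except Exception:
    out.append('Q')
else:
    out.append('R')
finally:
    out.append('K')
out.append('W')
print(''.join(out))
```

Execution trace: 'G' (try body) → 'Y' (except AttributeError) → 'K' (finally) → 'W' (after the try/except). Output: GYKW

Answer: GYKW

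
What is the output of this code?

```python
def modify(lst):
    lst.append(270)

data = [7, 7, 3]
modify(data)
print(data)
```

Key concept: function modifies passed list.
Step by step:
`data = [7, 7, 3]` → data = [7, 7, 3]
`modify(data)` → data = [7, 7, 3, 270]
`print(data)` → prints [7, 7, 3, 270]

Answer: [7, 7, 3, 270]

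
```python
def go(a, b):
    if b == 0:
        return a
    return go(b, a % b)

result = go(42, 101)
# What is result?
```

go(42, 101) -> go(101, 42) -> go(42, 17) -> go(17, 8) -> go(8, 1) -> go(1, 0) -> 1

Answer: 1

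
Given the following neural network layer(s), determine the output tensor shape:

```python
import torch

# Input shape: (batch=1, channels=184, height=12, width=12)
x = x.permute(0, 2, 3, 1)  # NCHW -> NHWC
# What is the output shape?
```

Input: (1, 184, 12, 12) -> Output: (1, 12, 12, 184)

Answer: (1, 12, 12, 184)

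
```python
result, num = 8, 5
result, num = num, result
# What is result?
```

Trace:
`result, num = 8, 5` → result = 8; num = 5
`result, num = num, result` → result = 5; num = 8
So result = 5

Answer: 5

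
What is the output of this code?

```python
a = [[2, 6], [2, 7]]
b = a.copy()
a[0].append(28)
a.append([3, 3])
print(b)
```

Key concept: shallow copy with nested lists.
Step by step:
`a = [[2, 6], [2, 7]]` → a = [[2, 6], [2, 7]]
`b = a.copy()` → b = [[2, 6], [2, 7]]
`a[0].append(28)` → a = [[2, 6, 28], [2, 7]]; b = [[2, 6, 28], [2, 7]]
`a.append([3, 3])` → a = [[2, 6, 28], [2, 7], [3, 3]]
`print(b)` → prints [[2, 6, 28], [2, 7]]

Answer: [[2, 6, 28], [2, 7]]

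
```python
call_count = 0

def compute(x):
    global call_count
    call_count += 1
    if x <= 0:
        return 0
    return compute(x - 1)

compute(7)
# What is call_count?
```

Linear recursion stepping by 1: 8 calls from x=7 down to ≤0.

Answer: 8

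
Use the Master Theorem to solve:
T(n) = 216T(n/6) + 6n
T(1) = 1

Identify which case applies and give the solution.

a=216, b=6, f(n)=6n. log_6(216) = 3. Since c=1 < 3, Case 1 applies: T(n) = Θ(n^log_b(a)) = O(n^3).

Answer: O(n^3) - Case 1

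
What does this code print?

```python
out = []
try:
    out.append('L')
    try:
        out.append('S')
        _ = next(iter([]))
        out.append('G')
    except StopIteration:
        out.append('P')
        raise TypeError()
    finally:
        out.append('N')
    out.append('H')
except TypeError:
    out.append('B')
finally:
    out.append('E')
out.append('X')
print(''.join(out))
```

Execution trace: 'L' (try body) → 'S' (inner try body) → 'P' (inner except StopIteration) → 'N' (inner finally) → 'B' (except TypeError) → 'E' (finally) → 'X' (after the try/except). Output: LSPNBEX

Answer: LSPNBEX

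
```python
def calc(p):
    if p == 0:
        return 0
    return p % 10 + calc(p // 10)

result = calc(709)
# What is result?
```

Sum of digits of 709: 9 + 0 + 7 = 16

Answer: 16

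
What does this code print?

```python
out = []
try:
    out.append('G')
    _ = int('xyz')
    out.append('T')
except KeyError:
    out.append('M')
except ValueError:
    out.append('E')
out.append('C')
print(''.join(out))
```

Execution trace: 'G' (try body) → 'E' (except ValueError) → 'C' (after the try/except). Output: GEC

Answer: GEC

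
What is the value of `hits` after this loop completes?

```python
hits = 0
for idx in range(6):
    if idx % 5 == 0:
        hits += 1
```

Count numbers divisible by 5 in range(6)
`hits` takes the values: 0 → 1 → 2

Answer: 2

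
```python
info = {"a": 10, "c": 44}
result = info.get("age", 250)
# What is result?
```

Trace:
`info = {"a": 10, "c": 44}` → info = {'a': 10, 'c': 44}
`result = info.get("age", 250)` → result = 250
So result = 250

Answer: 250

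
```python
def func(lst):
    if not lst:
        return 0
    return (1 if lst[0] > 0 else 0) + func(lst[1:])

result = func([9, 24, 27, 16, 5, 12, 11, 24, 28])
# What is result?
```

Count of positive elements in [9, 24, 27, 16, 5, 12, 11, 24, 28] = 9

Answer: 9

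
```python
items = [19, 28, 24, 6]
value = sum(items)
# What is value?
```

Trace:
`items = [19, 28, 24, 6]` → items = [19, 28, 24, 6]
`value = sum(items)` → value = 77
So value = 77

Answer: 77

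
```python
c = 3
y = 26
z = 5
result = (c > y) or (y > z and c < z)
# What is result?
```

Trace:
`c = 3` → c = 3
`y = 26` → y = 26
`z = 5` → z = 5
`result = (c > y) or (y > z and c < z)` → result = True
So result = True

Answer: True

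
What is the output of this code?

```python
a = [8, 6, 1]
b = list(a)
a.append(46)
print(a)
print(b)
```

Key concept: list() constructor creates copy.
Step by step:
`a = [8, 6, 1]` → a = [8, 6, 1]
`b = list(a)` → b = [8, 6, 1]
`a.append(46)` → a = [8, 6, 1, 46]
`print(a)` → prints [8, 6, 1, 46]
`print(b)` → prints [8, 6, 1]

Answer:
[8, 6, 1, 46]
[8, 6, 1]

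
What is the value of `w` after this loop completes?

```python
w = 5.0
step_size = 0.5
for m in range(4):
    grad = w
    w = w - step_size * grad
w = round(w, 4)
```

Gradient descent: w = 5.0 * (1 - 0.5)^4
`w` takes the values: 5.0 → 2.5 → 1.25 → 0.625 → 0.3125

Answer: 0.3125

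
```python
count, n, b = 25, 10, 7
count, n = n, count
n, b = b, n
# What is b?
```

Trace:
`count, n, b = 25, 10, 7` → count = 25; n = 10; b = 7
`count, n = n, count` → count = 10; n = 25
`n, b = b, n` → n = 7; b = 25
So b = 25

Answer: 25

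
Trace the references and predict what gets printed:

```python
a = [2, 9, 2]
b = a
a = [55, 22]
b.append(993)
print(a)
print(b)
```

Key concept: rebinding vs mutation: a is rebound to a new list, b still points at the original.
Step by step:
`a = [2, 9, 2]` → a = [2, 9, 2]
`b = a` → b = [2, 9, 2] (same object as a)
`a = [55, 22]` → a = [55, 22]
`b.append(993)` → b = [2, 9, 2, 993]
`print(a)` → prints [55, 22]
`print(b)` → prints [2, 9, 2, 993]

Answer:
[55, 22]
[2, 9, 2, 993]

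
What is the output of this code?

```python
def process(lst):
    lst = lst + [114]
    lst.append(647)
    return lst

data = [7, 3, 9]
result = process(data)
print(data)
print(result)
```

Key concept: rebinding parameter vs mutation.
Step by step:
`data = [7, 3, 9]` → data = [7, 3, 9]
`result = process(data)` → result = [7, 3, 9, 114, 647]
`print(data)` → prints [7, 3, 9]
`print(result)` → prints [7, 3, 9, 114, 647]

Answer:
[7, 3, 9]
[7, 3, 9, 114, 647]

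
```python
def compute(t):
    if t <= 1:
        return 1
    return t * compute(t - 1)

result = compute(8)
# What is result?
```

compute(8) = 8 * 7 * 6 * 5 * 4 * 3 * 2 * 1 = 40320

Answer: 40320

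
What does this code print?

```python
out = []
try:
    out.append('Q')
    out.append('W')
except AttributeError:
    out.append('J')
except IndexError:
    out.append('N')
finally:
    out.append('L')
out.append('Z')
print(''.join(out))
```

Execution trace: 'Q' (try body) → 'W' (try body, no exception) → 'L' (finally) → 'Z' (after the try/except). Output: QWLZ

Answer: QWLZ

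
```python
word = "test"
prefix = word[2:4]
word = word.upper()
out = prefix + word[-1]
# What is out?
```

Trace:
`word = "test"` → word = 'test'
`prefix = word[2:4]` → prefix = 'st'
`word = word.upper()` → word = 'TEST'
`out = prefix + word[-1]` → out = 'stT'
So out = 'stT'

Answer: 'stT'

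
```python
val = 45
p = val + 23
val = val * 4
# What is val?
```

Trace:
`val = 45` → val = 45
`p = val + 23` → p = 68
`val = val * 4` → val = 180
So val = 180

Answer: 180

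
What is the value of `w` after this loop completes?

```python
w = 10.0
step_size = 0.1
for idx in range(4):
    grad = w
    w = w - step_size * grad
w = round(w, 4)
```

Gradient descent: w = 10.0 * (1 - 0.1)^4
`w` takes the values: 10.0 → 9.0 → 8.1 → 7.29 → 6.561

Answer: 6.561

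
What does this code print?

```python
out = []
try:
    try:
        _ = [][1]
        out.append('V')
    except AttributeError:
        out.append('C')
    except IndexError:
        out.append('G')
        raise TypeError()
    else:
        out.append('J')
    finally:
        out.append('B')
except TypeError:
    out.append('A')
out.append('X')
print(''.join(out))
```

Execution trace: 'G' (inner except IndexError) → 'B' (inner finally) → 'A' (outer except TypeError) → 'X' (after the try/except). Output: GBAX

Answer: GBAX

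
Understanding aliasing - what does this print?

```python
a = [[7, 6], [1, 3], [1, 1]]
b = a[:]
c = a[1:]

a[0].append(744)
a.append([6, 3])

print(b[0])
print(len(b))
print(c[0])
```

Key concept: slice with nested mutation.
Step by step:
`a = [[7, 6], [1, 3], [1, 1]]` → a = [[7, 6], [1, 3], [1, 1]]
`b = a[:]` → b = [[7, 6], [1, 3], [1, 1]]
`c = a[1:]` → c = [[1, 3], [1, 1]]
`a[0].append(744)` → a = [[7, 6, 744], [1, 3], [1, 1]]; b = [[7, 6, 744], [1, 3], [1, 1]]
`a.append([6, 3])` → a = [[7, 6, 744], [1, 3], [1, 1], [6, 3]]
`print(b[0])` → prints [7, 6, 744]
`print(len(b))` → prints 3
`print(c[0])` → prints [1, 3]

Answer:
[7, 6, 744]
3
[1, 3]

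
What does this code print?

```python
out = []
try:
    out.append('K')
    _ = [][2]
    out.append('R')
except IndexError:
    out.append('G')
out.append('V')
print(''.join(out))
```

Execution trace: 'K' (try body) → 'G' (except IndexError) → 'V' (after the try/except). Output: KGV

Answer: KGV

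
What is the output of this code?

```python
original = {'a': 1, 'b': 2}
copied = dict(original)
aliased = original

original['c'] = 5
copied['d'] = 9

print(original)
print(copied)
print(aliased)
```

Key concept: dict() creates copy, assignment creates alias.
Step by step:
`original = {'a': 1, 'b': 2}` → original = {'a': 1, 'b': 2}
`copied = dict(original)` → copied = {'a': 1, 'b': 2}
`aliased = original` → aliased = {'a': 1, 'b': 2} (same object as original)
`original['c'] = 5` → original = {'a': 1, 'b': 2, 'c': 5} (same object as aliased); aliased = {'a': 1, 'b': 2, 'c': 5} (same object as original)
`copied['d'] = 9` → copied = {'a': 1, 'b': 2, 'd': 9}
`print(original)` → prints {'a': 1, 'b': 2, 'c': 5}
`print(copied)` → prints {'a': 1, 'b': 2, 'd': 9}
`print(aliased)` → prints {'a': 1, 'b': 2, 'c': 5}

Answer:
{'a': 1, 'b': 2, 'c': 5}
{'a': 1, 'b': 2, 'd': 9}
{'a': 1, 'b': 2, 'c': 5}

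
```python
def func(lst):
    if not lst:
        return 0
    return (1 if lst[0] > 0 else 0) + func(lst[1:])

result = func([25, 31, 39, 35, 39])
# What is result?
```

Count of positive elements in [25, 31, 39, 35, 39] = 5

Answer: 5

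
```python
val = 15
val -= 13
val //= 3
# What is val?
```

Trace:
`val = 15` → val = 15
`val -= 13` → val = 2
`val //= 3` → val = 0
So val = 0

Answer: 0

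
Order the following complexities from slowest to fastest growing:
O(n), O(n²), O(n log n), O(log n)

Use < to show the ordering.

Ordered by growth rate: O(log n) < O(n) < O(n log n) < O(n²)

Answer: O(log n) < O(n) < O(n log n) < O(n²)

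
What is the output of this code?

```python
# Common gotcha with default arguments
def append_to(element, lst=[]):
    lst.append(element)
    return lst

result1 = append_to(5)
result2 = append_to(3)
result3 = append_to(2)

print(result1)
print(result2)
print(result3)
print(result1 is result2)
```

Key concept: mutable default argument gotcha.
Step by step:
`result1 = append_to(5)` → result1 = [5]
`result2 = append_to(3)` → result1 = [5, 3] (same object as result2); result2 = [5, 3] (same object as result1)
`result3 = append_to(2)` → result1 = [5, 3, 2] (same object as result2, result3); result2 = [5, 3, 2] (same object as result1, result3); result3 = [5, 3, 2] (same object as result1, result2)
`print(result1)` → prints [5, 3, 2]
`print(result2)` → prints [5, 3, 2]
`print(result3)` → prints [5, 3, 2]
`print(result1 is result2)` → prints True

Answer:
[5, 3, 2]
[5, 3, 2]
[5, 3, 2]
True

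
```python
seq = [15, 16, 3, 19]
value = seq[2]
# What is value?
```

Trace:
`seq = [15, 16, 3, 19]` → seq = [15, 16, 3, 19]
`value = seq[2]` → value = 3
So value = 3

Answer: 3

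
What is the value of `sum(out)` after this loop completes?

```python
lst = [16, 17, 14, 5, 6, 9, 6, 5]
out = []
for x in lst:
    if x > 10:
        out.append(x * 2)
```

Sum of doubled values > 10
`out` takes the values: [] → [32] → [32, 34] → [32, 34, 28]
So `sum(out)` = 94

Answer: 94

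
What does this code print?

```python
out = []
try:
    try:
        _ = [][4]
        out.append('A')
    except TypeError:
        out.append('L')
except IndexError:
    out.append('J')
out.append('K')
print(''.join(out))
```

Execution trace: 'J' (outer except IndexError) → 'K' (after the try/except). Output: JK

Answer: JK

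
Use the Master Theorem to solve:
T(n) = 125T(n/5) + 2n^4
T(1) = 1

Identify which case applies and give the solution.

a=125, b=5, f(n)=2n^4. log_5(125) = 3. Since c=4 > 3 and the regularity condition holds (125(n/5)^4 = (125/5^4)n^4 with 125/5^4 < 1), Case 3 applies: T(n) = Θ(f(n)) = O(n^4).

Answer: O(n^4) - Case 3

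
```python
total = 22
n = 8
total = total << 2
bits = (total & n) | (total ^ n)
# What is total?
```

Trace:
`total = 22` → total = 22
`n = 8` → n = 8
`total = total << 2` → total = 88
`bits = (total & n) | (total ^ n)` → bits = 88
So total = 88

Answer: 88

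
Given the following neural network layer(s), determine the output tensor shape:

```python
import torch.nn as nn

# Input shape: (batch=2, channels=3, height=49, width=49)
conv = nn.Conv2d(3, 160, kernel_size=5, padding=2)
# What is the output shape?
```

Input: (2, 3, 49, 49) -> Output: (2, 160, 49, 49)

Answer: (2, 160, 49, 49)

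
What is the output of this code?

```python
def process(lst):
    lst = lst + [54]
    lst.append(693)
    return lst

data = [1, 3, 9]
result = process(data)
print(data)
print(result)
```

Key concept: rebinding parameter vs mutation.
Step by step:
`data = [1, 3, 9]` → data = [1, 3, 9]
`result = process(data)` → result = [1, 3, 9, 54, 693]
`print(data)` → prints [1, 3, 9]
`print(result)` → prints [1, 3, 9, 54, 693]

Answer:
[1, 3, 9]
[1, 3, 9, 54, 693]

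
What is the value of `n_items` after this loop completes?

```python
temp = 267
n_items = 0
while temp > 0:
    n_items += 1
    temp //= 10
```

Count digits by repeated division by 10
`n_items` takes the values: 0 → 1 → 2 → 3

Answer: 3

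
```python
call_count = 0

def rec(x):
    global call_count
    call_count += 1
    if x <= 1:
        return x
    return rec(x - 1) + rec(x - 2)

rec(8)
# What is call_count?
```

Calls(x) = 1 + Calls(x-1) + Calls(x-2); Calls(0)=Calls(1)=1. For x=8 this gives 67.

Answer: 67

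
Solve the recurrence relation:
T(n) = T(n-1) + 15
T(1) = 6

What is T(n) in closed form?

Unrolling: T(n) = T(1) + 15·(n-1) = 6 + 15(n-1) = 15n - 9.

Answer: T(n) = 15n - 9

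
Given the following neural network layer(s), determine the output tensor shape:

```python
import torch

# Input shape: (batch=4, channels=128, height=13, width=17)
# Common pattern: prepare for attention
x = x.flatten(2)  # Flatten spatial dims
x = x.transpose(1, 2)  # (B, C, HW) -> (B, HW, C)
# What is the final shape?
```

Input: (4, 128, 13, 17) -> after flatten(2): (4, 128, 221) -> Output: (4, 221, 128)

Answer: (4, 221, 128)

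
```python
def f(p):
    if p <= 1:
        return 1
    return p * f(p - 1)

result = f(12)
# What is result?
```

f(12) = 12 * 11 * 10 * 9 * 8 * 7 * 6 * 5 * 4 * 3 * 2 * 1 = 479001600

Answer: 479001600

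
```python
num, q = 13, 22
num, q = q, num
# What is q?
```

Trace:
`num, q = 13, 22` → num = 13; q = 22
`num, q = q, num` → num = 22; q = 13
So q = 13

Answer: 13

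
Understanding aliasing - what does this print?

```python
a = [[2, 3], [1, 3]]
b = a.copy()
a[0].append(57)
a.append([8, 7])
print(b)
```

Key concept: shallow copy with nested lists.
Step by step:
`a = [[2, 3], [1, 3]]` → a = [[2, 3], [1, 3]]
`b = a.copy()` → b = [[2, 3], [1, 3]]
`a[0].append(57)` → a = [[2, 3, 57], [1, 3]]; b = [[2, 3, 57], [1, 3]]
`a.append([8, 7])` → a = [[2, 3, 57], [1, 3], [8, 7]]
`print(b)` → prints [[2, 3, 57], [1, 3]]

Answer: [[2, 3, 57], [1, 3]]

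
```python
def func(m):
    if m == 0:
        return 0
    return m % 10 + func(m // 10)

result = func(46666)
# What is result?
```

Sum of digits of 46666: 6 + 6 + 6 + 6 + 4 = 28

Answer: 28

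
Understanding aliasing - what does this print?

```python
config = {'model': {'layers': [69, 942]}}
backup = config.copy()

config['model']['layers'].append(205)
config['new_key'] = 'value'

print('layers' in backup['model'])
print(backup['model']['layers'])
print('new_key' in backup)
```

Key concept: shallow copy gotcha with nested dict.
Step by step:
`config = {'model': {'layers': [69, 942]}}` → config = {'model': {'layers': [69, 942]}}
`backup = config.copy()` → backup = {'model': {'layers': [69, 942]}}
`config['model']['layers'].append(205)` → config = {'model': {'layers': [69, 942, 205]}}; backup = {'model': {'layers': [69, 942, 205]}}
`config['new_key'] = 'value'` → config = {'model': {'layers': [69, 942, 205]}, 'new_key': 'value'}
`print('layers' in backup['model'])` → prints True
`print(backup['model']['layers'])` → prints [69, 942, 205]
`print('new_key' in backup)` → prints False

Answer:
True
[69, 942, 205]
False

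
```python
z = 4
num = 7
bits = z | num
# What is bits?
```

Trace:
`z = 4` → z = 4
`num = 7` → num = 7
`bits = z | num` → bits = 7
So bits = 7

Answer: 7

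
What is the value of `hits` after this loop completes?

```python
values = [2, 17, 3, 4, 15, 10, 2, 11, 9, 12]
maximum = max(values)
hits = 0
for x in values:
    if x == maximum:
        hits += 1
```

Count of max value 17 in [2, 17, 3, 4, 15, 10, 2, 11, 9, 12]
`hits` takes the values: 0 → 1

Answer: 1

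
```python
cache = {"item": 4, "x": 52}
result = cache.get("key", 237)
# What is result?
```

Trace:
`cache = {"item": 4, "x": 52}` → cache = {'item': 4, 'x': 52}
`result = cache.get("key", 237)` → result = 237
So result = 237

Answer: 237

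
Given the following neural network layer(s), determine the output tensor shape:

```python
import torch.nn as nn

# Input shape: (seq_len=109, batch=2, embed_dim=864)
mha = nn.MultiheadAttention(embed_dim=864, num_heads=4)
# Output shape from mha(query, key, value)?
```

Input: (109, 2, 864) -> Output: (109, 2, 864)

Answer: (109, 2, 864)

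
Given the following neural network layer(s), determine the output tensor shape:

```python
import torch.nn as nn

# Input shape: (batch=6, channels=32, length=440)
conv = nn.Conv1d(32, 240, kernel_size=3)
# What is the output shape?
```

Input: (6, 32, 440) -> Output: (6, 240, 438)

Answer: (6, 240, 438)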